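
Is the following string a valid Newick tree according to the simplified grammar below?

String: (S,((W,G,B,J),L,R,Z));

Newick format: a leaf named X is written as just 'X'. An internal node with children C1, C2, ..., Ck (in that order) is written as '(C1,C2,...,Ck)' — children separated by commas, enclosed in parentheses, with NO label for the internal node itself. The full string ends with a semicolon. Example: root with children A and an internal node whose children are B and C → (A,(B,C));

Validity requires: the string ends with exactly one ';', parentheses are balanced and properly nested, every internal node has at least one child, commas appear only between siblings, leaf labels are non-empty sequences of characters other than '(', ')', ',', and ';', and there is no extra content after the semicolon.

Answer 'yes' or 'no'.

Answer: yes

Derivation:
Input: (S,((W,G,B,J),L,R,Z));
Paren balance: 3 '(' vs 3 ')' OK
Ends with single ';': True
Full parse: OK
Valid: True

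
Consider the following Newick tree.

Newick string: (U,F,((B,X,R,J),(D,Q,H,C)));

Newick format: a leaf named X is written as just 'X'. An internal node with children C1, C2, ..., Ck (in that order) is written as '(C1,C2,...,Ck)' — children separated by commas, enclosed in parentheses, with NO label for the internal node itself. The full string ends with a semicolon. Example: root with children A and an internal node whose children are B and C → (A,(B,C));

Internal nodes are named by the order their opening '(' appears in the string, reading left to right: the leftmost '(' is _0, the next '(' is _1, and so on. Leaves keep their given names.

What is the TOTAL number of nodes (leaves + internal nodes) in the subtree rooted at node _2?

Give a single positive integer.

Newick: (U,F,((B,X,R,J),(D,Q,H,C)));
Locate _2: it is the '(' at position 6 (the 3rd '(' reading left to right).
Query: subtree rooted at _2
_2: subtree_size = 1 + 4
  B: subtree_size = 1 + 0
  X: subtree_size = 1 + 0
  R: subtree_size = 1 + 0
  J: subtree_size = 1 + 0
Total subtree size of _2: 5

Answer: 5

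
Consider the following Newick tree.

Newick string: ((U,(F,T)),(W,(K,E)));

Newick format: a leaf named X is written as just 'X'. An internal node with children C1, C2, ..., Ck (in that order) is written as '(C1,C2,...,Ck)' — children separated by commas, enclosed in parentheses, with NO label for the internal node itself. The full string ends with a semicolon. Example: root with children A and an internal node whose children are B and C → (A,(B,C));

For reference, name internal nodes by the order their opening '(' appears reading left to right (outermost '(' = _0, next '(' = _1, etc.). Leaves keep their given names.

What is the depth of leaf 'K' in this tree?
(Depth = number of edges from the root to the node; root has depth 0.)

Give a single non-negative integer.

Answer: 3

Derivation:
Newick: ((U,(F,T)),(W,(K,E)));
Naming internals by '(' encounter order: outermost '(' = _0, next = _1, ...
Query node: K
Path from root: _0 -> _3 -> _4 -> K
Depth of K: 3 (number of edges from root)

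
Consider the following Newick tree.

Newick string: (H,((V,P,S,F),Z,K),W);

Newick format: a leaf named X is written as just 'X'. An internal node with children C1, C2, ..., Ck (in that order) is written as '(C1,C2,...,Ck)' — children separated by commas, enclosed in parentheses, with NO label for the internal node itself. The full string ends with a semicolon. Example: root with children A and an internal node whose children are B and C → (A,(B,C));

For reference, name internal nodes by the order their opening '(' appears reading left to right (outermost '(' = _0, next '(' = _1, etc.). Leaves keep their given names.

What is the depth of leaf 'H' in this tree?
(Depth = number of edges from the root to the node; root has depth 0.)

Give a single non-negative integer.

Newick: (H,((V,P,S,F),Z,K),W);
Naming internals by '(' encounter order: outermost '(' = _0, next = _1, ...
Query node: H
Path from root: _0 -> H
Depth of H: 1 (number of edges from root)

Answer: 1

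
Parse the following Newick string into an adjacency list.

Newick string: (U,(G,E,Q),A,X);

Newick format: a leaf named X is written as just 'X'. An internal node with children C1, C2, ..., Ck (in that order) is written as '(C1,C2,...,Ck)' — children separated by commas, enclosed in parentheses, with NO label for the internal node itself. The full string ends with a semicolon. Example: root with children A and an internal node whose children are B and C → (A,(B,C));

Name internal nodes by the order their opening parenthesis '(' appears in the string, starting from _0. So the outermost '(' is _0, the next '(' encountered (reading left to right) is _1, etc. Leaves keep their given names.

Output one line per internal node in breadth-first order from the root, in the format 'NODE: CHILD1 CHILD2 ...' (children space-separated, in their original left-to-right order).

Answer: _0: U _1 A X
_1: G E Q

Derivation:
Input: (U,(G,E,Q),A,X);
Scanning left-to-right, naming '(' by encounter order:
  pos 0: '(' -> open internal node _0 (depth 1)
  pos 3: '(' -> open internal node _1 (depth 2)
  pos 9: ')' -> close internal node _1 (now at depth 1)
  pos 14: ')' -> close internal node _0 (now at depth 0)
Total internal nodes: 2
BFS adjacency from root:
  _0: U _1 A X
  _1: G E Q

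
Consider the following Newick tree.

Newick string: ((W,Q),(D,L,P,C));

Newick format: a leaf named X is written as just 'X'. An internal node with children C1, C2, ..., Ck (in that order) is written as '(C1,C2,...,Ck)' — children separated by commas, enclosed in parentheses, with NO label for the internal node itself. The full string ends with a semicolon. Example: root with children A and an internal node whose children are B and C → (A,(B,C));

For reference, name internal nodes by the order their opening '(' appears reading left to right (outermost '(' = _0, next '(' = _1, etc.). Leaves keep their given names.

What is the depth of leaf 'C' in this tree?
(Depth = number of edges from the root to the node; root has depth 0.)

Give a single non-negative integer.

Newick: ((W,Q),(D,L,P,C));
Naming internals by '(' encounter order: outermost '(' = _0, next = _1, ...
Query node: C
Path from root: _0 -> _2 -> C
Depth of C: 2 (number of edges from root)

Answer: 2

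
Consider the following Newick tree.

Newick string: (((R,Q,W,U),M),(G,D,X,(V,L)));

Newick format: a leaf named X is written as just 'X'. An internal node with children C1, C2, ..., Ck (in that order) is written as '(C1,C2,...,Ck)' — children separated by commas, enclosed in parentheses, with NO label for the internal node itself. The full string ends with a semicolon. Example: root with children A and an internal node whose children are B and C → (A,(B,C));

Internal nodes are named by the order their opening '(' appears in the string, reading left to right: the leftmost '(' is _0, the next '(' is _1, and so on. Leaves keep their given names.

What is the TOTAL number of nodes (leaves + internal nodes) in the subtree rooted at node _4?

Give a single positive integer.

Newick: (((R,Q,W,U),M),(G,D,X,(V,L)));
Locate _4: it is the '(' at position 22 (the 5th '(' reading left to right).
Query: subtree rooted at _4
_4: subtree_size = 1 + 2
  V: subtree_size = 1 + 0
  L: subtree_size = 1 + 0
Total subtree size of _4: 3

Answer: 3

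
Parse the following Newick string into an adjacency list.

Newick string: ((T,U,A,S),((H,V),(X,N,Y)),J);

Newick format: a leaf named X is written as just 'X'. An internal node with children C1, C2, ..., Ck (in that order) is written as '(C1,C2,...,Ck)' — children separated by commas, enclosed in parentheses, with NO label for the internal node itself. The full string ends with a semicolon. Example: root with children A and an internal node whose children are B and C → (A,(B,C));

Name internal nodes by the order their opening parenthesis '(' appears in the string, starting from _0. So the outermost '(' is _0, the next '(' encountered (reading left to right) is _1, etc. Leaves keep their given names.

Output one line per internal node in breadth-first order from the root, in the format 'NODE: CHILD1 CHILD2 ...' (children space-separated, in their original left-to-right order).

Input: ((T,U,A,S),((H,V),(X,N,Y)),J);
Scanning left-to-right, naming '(' by encounter order:
  pos 0: '(' -> open internal node _0 (depth 1)
  pos 1: '(' -> open internal node _1 (depth 2)
  pos 9: ')' -> close internal node _1 (now at depth 1)
  pos 11: '(' -> open internal node _2 (depth 2)
  pos 12: '(' -> open internal node _3 (depth 3)
  pos 16: ')' -> close internal node _3 (now at depth 2)
  pos 18: '(' -> open internal node _4 (depth 3)
  pos 24: ')' -> close internal node _4 (now at depth 2)
  pos 25: ')' -> close internal node _2 (now at depth 1)
  pos 28: ')' -> close internal node _0 (now at depth 0)
Total internal nodes: 5
BFS adjacency from root:
  _0: _1 _2 J
  _1: T U A S
  _2: _3 _4
  _3: H V
  _4: X N Y

Answer: _0: _1 _2 J
_1: T U A S
_2: _3 _4
_3: H V
_4: X N Y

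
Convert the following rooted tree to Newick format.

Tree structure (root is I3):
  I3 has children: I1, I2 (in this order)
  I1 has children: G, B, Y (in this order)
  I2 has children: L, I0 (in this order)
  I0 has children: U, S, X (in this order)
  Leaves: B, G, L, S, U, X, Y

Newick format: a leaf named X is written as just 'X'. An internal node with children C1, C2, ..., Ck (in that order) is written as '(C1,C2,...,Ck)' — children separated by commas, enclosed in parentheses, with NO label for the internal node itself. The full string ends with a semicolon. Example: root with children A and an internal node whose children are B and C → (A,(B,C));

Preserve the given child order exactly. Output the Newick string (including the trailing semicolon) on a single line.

Answer: ((G,B,Y),(L,(U,S,X)));

Derivation:
internal I3 with children ['I1', 'I2']
  internal I1 with children ['G', 'B', 'Y']
    leaf 'G' → 'G'
    leaf 'B' → 'B'
    leaf 'Y' → 'Y'
  → '(G,B,Y)'
  internal I2 with children ['L', 'I0']
    leaf 'L' → 'L'
    internal I0 with children ['U', 'S', 'X']
      leaf 'U' → 'U'
      leaf 'S' → 'S'
      leaf 'X' → 'X'
    → '(U,S,X)'
  → '(L,(U,S,X))'
→ '((G,B,Y),(L,(U,S,X)))'
Final: ((G,B,Y),(L,(U,S,X)));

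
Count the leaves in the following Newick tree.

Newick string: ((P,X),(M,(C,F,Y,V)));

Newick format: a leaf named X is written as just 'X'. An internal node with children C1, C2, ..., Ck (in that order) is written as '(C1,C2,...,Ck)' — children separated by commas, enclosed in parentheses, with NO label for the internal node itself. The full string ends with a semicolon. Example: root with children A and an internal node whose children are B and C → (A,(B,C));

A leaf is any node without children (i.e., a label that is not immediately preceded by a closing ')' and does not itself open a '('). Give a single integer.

Newick: ((P,X),(M,(C,F,Y,V)));
Scan left-to-right; a leaf is any maximal label run not followed by '(':
  pos 2: leaf 'P' → count = 1
  pos 4: leaf 'X' → count = 2
  pos 8: leaf 'M' → count = 3
  pos 11: leaf 'C' → count = 4
  pos 13: leaf 'F' → count = 5
  pos 15: leaf 'Y' → count = 6
  pos 17: leaf 'V' → count = 7
Total leaves: 7

Answer: 7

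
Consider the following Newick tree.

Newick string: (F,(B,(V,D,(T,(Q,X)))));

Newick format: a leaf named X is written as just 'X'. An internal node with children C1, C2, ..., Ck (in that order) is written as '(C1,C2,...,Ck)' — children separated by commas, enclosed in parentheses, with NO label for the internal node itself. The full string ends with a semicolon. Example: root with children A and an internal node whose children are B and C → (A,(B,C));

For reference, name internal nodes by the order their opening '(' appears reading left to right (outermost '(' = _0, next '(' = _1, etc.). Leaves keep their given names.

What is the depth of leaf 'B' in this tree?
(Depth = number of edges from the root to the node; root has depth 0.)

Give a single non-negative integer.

Newick: (F,(B,(V,D,(T,(Q,X)))));
Naming internals by '(' encounter order: outermost '(' = _0, next = _1, ...
Query node: B
Path from root: _0 -> _1 -> B
Depth of B: 2 (number of edges from root)

Answer: 2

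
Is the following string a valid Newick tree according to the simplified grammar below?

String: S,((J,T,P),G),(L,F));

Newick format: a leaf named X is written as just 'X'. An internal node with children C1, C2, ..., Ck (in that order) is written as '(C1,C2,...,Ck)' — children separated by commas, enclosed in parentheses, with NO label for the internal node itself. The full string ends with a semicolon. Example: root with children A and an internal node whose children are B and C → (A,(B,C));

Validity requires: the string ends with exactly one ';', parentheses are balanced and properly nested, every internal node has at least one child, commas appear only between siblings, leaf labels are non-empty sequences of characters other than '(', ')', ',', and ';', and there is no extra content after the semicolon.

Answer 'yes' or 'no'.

Answer: no

Derivation:
Input: S,((J,T,P),G),(L,F));
Paren balance: 3 '(' vs 4 ')' MISMATCH
Ends with single ';': True
Full parse: FAILS (extra content after tree at pos 1)
Valid: False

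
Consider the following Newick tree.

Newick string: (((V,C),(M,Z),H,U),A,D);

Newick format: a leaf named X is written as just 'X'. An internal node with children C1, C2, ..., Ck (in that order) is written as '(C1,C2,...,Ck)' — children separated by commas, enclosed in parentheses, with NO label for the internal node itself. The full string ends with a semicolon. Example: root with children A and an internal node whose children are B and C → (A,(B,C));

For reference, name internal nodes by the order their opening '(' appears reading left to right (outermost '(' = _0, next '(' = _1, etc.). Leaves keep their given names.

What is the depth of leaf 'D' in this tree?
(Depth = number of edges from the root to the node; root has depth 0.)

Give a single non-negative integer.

Answer: 1

Derivation:
Newick: (((V,C),(M,Z),H,U),A,D);
Naming internals by '(' encounter order: outermost '(' = _0, next = _1, ...
Query node: D
Path from root: _0 -> D
Depth of D: 1 (number of edges from root)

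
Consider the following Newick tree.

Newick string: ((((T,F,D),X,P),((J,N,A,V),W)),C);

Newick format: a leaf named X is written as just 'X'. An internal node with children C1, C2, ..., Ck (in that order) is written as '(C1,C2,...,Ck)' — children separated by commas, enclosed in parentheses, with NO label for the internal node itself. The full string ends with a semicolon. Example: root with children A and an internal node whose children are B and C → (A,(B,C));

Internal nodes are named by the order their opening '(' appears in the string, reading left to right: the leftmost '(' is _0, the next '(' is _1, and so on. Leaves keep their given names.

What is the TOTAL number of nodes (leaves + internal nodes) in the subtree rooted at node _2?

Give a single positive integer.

Answer: 7

Derivation:
Newick: ((((T,F,D),X,P),((J,N,A,V),W)),C);
Locate _2: it is the '(' at position 2 (the 3rd '(' reading left to right).
Query: subtree rooted at _2
_2: subtree_size = 1 + 6
  _3: subtree_size = 1 + 3
    T: subtree_size = 1 + 0
    F: subtree_size = 1 + 0
    D: subtree_size = 1 + 0
  X: subtree_size = 1 + 0
  P: subtree_size = 1 + 0
Total subtree size of _2: 7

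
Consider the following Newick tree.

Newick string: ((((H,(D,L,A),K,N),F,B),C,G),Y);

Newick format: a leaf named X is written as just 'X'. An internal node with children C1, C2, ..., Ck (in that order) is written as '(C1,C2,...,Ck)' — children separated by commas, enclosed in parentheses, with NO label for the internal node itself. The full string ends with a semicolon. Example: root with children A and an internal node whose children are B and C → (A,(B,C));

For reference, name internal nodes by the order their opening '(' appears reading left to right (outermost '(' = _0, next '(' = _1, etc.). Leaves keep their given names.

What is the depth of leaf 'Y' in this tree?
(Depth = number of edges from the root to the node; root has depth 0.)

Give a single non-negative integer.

Newick: ((((H,(D,L,A),K,N),F,B),C,G),Y);
Naming internals by '(' encounter order: outermost '(' = _0, next = _1, ...
Query node: Y
Path from root: _0 -> Y
Depth of Y: 1 (number of edges from root)

Answer: 1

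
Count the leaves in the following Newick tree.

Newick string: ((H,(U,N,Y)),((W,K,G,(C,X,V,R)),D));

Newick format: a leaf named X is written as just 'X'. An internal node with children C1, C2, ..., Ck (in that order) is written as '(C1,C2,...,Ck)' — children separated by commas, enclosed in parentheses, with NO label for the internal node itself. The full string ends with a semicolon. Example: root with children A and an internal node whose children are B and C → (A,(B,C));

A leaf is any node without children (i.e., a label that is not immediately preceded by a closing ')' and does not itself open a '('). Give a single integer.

Newick: ((H,(U,N,Y)),((W,K,G,(C,X,V,R)),D));
Scan left-to-right; a leaf is any maximal label run not followed by '(':
  pos 2: leaf 'H' → count = 1
  pos 5: leaf 'U' → count = 2
  pos 7: leaf 'N' → count = 3
  pos 9: leaf 'Y' → count = 4
  pos 15: leaf 'W' → count = 5
  pos 17: leaf 'K' → count = 6
  pos 19: leaf 'G' → count = 7
  pos 22: leaf 'C' → count = 8
  pos 24: leaf 'X' → count = 9
  pos 26: leaf 'V' → count = 10
  pos 28: leaf 'R' → count = 11
  pos 32: leaf 'D' → count = 12
Total leaves: 12

Answer: 12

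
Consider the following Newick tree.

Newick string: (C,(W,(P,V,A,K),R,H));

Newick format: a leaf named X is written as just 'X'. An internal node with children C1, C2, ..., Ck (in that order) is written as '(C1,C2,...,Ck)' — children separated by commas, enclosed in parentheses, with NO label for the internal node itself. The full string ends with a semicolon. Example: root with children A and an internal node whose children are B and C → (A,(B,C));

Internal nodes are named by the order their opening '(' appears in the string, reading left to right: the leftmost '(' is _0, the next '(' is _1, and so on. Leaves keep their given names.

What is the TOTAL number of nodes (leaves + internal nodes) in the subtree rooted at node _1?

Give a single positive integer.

Newick: (C,(W,(P,V,A,K),R,H));
Locate _1: it is the '(' at position 3 (the 2nd '(' reading left to right).
Query: subtree rooted at _1
_1: subtree_size = 1 + 8
  W: subtree_size = 1 + 0
  _2: subtree_size = 1 + 4
    P: subtree_size = 1 + 0
    V: subtree_size = 1 + 0
    A: subtree_size = 1 + 0
    K: subtree_size = 1 + 0
  R: subtree_size = 1 + 0
  H: subtree_size = 1 + 0
Total subtree size of _1: 9

Answer: 9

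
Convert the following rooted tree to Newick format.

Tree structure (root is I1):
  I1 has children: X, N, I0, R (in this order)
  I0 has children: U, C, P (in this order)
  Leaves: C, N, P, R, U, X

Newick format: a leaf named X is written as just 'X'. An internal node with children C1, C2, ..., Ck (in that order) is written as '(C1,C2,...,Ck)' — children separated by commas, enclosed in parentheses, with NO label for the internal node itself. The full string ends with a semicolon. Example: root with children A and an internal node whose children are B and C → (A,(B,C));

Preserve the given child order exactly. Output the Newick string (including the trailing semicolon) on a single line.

internal I1 with children ['X', 'N', 'I0', 'R']
  leaf 'X' → 'X'
  leaf 'N' → 'N'
  internal I0 with children ['U', 'C', 'P']
    leaf 'U' → 'U'
    leaf 'C' → 'C'
    leaf 'P' → 'P'
  → '(U,C,P)'
  leaf 'R' → 'R'
→ '(X,N,(U,C,P),R)'
Final: (X,N,(U,C,P),R);

Answer: (X,N,(U,C,P),R);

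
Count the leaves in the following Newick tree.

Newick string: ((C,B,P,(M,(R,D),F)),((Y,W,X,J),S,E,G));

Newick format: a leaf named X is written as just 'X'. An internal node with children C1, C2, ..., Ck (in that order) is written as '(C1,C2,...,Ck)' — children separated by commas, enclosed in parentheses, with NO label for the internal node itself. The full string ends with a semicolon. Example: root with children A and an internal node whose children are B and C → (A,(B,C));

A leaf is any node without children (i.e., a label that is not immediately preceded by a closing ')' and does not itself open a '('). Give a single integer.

Answer: 14

Derivation:
Newick: ((C,B,P,(M,(R,D),F)),((Y,W,X,J),S,E,G));
Scan left-to-right; a leaf is any maximal label run not followed by '(':
  pos 2: leaf 'C' → count = 1
  pos 4: leaf 'B' → count = 2
  pos 6: leaf 'P' → count = 3
  pos 9: leaf 'M' → count = 4
  pos 12: leaf 'R' → count = 5
  pos 14: leaf 'D' → count = 6
  pos 17: leaf 'F' → count = 7
  pos 23: leaf 'Y' → count = 8
  pos 25: leaf 'W' → count = 9
  pos 27: leaf 'X' → count = 10
  pos 29: leaf 'J' → count = 11
  pos 32: leaf 'S' → count = 12
  pos 34: leaf 'E' → count = 13
  pos 36: leaf 'G' → count = 14
Total leaves: 14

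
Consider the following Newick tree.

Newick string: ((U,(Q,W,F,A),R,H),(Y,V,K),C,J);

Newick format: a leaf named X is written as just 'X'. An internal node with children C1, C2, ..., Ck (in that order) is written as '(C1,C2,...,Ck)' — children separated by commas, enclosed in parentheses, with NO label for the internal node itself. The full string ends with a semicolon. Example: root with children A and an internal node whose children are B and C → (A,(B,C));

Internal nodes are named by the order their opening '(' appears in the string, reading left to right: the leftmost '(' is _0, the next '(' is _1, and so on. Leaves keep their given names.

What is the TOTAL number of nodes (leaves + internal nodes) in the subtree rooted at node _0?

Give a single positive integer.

Answer: 16

Derivation:
Newick: ((U,(Q,W,F,A),R,H),(Y,V,K),C,J);
Locate _0: it is the '(' at position 0 (the 1st '(' reading left to right).
Query: subtree rooted at _0
_0: subtree_size = 1 + 15
  _1: subtree_size = 1 + 8
    U: subtree_size = 1 + 0
    _2: subtree_size = 1 + 4
      Q: subtree_size = 1 + 0
      W: subtree_size = 1 + 0
      F: subtree_size = 1 + 0
      A: subtree_size = 1 + 0
    R: subtree_size = 1 + 0
    H: subtree_size = 1 + 0
  _3: subtree_size = 1 + 3
    Y: subtree_size = 1 + 0
    V: subtree_size = 1 + 0
    K: subtree_size = 1 + 0
  C: subtree_size = 1 + 0
  J: subtree_size = 1 + 0
Total subtree size of _0: 16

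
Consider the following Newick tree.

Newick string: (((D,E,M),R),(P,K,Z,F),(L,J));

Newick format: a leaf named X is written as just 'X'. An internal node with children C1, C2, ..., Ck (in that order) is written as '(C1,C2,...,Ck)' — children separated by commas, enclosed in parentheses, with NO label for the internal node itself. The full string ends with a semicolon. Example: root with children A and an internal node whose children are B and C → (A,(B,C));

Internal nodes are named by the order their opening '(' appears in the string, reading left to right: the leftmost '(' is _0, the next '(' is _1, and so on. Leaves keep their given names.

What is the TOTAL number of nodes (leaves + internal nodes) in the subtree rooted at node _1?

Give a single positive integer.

Newick: (((D,E,M),R),(P,K,Z,F),(L,J));
Locate _1: it is the '(' at position 1 (the 2nd '(' reading left to right).
Query: subtree rooted at _1
_1: subtree_size = 1 + 5
  _2: subtree_size = 1 + 3
    D: subtree_size = 1 + 0
    E: subtree_size = 1 + 0
    M: subtree_size = 1 + 0
  R: subtree_size = 1 + 0
Total subtree size of _1: 6

Answer: 6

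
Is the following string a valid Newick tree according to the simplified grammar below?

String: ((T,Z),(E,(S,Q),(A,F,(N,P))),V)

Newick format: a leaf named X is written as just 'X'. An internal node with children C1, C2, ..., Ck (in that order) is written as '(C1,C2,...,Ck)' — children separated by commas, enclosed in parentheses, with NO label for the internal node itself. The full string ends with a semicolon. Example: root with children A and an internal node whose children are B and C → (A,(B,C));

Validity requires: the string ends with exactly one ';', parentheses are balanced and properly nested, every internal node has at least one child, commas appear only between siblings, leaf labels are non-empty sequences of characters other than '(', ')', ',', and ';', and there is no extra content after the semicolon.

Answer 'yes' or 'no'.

Answer: no

Derivation:
Input: ((T,Z),(E,(S,Q),(A,F,(N,P))),V)
Paren balance: 6 '(' vs 6 ')' OK
Ends with single ';': False
Full parse: FAILS (must end with ;)
Valid: False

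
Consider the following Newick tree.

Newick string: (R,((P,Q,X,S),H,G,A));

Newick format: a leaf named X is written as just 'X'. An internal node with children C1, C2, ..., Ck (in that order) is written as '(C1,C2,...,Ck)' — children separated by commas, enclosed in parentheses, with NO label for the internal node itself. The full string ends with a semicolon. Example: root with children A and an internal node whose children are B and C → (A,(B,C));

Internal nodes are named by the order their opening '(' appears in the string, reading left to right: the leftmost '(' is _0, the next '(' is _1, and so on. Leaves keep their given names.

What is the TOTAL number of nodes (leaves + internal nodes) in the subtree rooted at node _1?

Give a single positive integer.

Newick: (R,((P,Q,X,S),H,G,A));
Locate _1: it is the '(' at position 3 (the 2nd '(' reading left to right).
Query: subtree rooted at _1
_1: subtree_size = 1 + 8
  _2: subtree_size = 1 + 4
    P: subtree_size = 1 + 0
    Q: subtree_size = 1 + 0
    X: subtree_size = 1 + 0
    S: subtree_size = 1 + 0
  H: subtree_size = 1 + 0
  G: subtree_size = 1 + 0
  A: subtree_size = 1 + 0
Total subtree size of _1: 9

Answer: 9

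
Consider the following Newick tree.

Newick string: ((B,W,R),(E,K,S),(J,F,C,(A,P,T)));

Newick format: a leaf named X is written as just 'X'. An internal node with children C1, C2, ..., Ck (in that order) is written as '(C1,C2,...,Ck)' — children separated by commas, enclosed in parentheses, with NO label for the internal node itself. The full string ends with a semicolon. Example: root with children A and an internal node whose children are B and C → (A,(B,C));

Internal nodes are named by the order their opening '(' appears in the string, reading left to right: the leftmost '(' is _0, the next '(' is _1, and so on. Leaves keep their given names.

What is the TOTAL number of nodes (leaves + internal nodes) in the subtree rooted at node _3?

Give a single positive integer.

Newick: ((B,W,R),(E,K,S),(J,F,C,(A,P,T)));
Locate _3: it is the '(' at position 17 (the 4th '(' reading left to right).
Query: subtree rooted at _3
_3: subtree_size = 1 + 7
  J: subtree_size = 1 + 0
  F: subtree_size = 1 + 0
  C: subtree_size = 1 + 0
  _4: subtree_size = 1 + 3
    A: subtree_size = 1 + 0
    P: subtree_size = 1 + 0
    T: subtree_size = 1 + 0
Total subtree size of _3: 8

Answer: 8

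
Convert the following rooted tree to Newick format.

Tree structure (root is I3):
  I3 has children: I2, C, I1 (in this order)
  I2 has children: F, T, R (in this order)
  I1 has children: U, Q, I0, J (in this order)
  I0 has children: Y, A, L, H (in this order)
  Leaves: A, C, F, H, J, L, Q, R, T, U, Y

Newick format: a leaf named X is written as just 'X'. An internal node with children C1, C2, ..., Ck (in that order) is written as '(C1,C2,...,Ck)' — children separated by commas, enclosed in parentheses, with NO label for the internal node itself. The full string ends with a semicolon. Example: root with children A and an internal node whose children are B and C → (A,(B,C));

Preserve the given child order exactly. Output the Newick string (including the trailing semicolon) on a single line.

Answer: ((F,T,R),C,(U,Q,(Y,A,L,H),J));

Derivation:
internal I3 with children ['I2', 'C', 'I1']
  internal I2 with children ['F', 'T', 'R']
    leaf 'F' → 'F'
    leaf 'T' → 'T'
    leaf 'R' → 'R'
  → '(F,T,R)'
  leaf 'C' → 'C'
  internal I1 with children ['U', 'Q', 'I0', 'J']
    leaf 'U' → 'U'
    leaf 'Q' → 'Q'
    internal I0 with children ['Y', 'A', 'L', 'H']
      leaf 'Y' → 'Y'
      leaf 'A' → 'A'
      leaf 'L' → 'L'
      leaf 'H' → 'H'
    → '(Y,A,L,H)'
    leaf 'J' → 'J'
  → '(U,Q,(Y,A,L,H),J)'
→ '((F,T,R),C,(U,Q,(Y,A,L,H),J))'
Final: ((F,T,R),C,(U,Q,(Y,A,L,H),J));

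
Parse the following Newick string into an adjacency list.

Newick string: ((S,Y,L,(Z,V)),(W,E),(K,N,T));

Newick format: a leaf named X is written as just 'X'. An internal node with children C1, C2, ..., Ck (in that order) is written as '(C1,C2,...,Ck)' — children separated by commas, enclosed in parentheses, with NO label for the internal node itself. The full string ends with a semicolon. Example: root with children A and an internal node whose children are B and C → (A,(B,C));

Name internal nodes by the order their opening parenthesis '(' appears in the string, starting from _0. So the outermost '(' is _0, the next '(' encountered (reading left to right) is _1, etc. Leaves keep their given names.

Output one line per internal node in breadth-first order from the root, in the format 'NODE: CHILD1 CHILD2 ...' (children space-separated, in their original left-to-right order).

Input: ((S,Y,L,(Z,V)),(W,E),(K,N,T));
Scanning left-to-right, naming '(' by encounter order:
  pos 0: '(' -> open internal node _0 (depth 1)
  pos 1: '(' -> open internal node _1 (depth 2)
  pos 8: '(' -> open internal node _2 (depth 3)
  pos 12: ')' -> close internal node _2 (now at depth 2)
  pos 13: ')' -> close internal node _1 (now at depth 1)
  pos 15: '(' -> open internal node _3 (depth 2)
  pos 19: ')' -> close internal node _3 (now at depth 1)
  pos 21: '(' -> open internal node _4 (depth 2)
  pos 27: ')' -> close internal node _4 (now at depth 1)
  pos 28: ')' -> close internal node _0 (now at depth 0)
Total internal nodes: 5
BFS adjacency from root:
  _0: _1 _3 _4
  _1: S Y L _2
  _3: W E
  _4: K N T
  _2: Z V

Answer: _0: _1 _3 _4
_1: S Y L _2
_3: W E
_4: K N T
_2: Z V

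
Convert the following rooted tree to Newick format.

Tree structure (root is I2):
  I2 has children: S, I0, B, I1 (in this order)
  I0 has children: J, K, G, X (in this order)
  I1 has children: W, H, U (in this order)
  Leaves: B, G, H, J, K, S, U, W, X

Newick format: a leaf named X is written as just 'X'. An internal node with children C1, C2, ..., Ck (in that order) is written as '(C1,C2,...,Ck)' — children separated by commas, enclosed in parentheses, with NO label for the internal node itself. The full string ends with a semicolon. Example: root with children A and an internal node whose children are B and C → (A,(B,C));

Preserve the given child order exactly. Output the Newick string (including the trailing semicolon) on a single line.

Answer: (S,(J,K,G,X),B,(W,H,U));

Derivation:
internal I2 with children ['S', 'I0', 'B', 'I1']
  leaf 'S' → 'S'
  internal I0 with children ['J', 'K', 'G', 'X']
    leaf 'J' → 'J'
    leaf 'K' → 'K'
    leaf 'G' → 'G'
    leaf 'X' → 'X'
  → '(J,K,G,X)'
  leaf 'B' → 'B'
  internal I1 with children ['W', 'H', 'U']
    leaf 'W' → 'W'
    leaf 'H' → 'H'
    leaf 'U' → 'U'
  → '(W,H,U)'
→ '(S,(J,K,G,X),B,(W,H,U))'
Final: (S,(J,K,G,X),B,(W,H,U));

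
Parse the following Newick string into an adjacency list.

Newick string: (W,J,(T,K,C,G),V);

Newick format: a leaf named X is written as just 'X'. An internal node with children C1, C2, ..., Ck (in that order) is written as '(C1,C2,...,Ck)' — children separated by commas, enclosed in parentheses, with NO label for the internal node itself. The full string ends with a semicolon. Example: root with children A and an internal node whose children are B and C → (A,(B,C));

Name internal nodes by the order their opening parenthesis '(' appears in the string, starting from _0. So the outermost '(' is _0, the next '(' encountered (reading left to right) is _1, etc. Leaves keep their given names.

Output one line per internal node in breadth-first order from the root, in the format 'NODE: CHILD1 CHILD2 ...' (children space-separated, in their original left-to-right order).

Answer: _0: W J _1 V
_1: T K C G

Derivation:
Input: (W,J,(T,K,C,G),V);
Scanning left-to-right, naming '(' by encounter order:
  pos 0: '(' -> open internal node _0 (depth 1)
  pos 5: '(' -> open internal node _1 (depth 2)
  pos 13: ')' -> close internal node _1 (now at depth 1)
  pos 16: ')' -> close internal node _0 (now at depth 0)
Total internal nodes: 2
BFS adjacency from root:
  _0: W J _1 V
  _1: T K C G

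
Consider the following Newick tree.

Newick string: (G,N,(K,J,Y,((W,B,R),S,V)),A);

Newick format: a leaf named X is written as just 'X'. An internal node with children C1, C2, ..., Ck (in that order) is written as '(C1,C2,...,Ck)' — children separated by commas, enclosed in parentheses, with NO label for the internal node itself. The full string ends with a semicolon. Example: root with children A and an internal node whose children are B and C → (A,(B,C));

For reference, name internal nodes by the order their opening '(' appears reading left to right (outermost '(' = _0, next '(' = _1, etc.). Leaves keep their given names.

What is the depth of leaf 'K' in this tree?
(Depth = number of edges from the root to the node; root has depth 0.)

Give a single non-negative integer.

Newick: (G,N,(K,J,Y,((W,B,R),S,V)),A);
Naming internals by '(' encounter order: outermost '(' = _0, next = _1, ...
Query node: K
Path from root: _0 -> _1 -> K
Depth of K: 2 (number of edges from root)

Answer: 2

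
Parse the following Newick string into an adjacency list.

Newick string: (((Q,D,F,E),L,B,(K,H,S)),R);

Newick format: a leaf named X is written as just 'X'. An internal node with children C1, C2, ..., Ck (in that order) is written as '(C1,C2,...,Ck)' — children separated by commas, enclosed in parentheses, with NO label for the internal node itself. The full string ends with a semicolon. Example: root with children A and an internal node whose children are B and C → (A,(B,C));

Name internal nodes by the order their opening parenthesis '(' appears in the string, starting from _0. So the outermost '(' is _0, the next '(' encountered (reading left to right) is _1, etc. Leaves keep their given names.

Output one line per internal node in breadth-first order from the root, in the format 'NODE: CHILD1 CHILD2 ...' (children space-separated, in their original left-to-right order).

Input: (((Q,D,F,E),L,B,(K,H,S)),R);
Scanning left-to-right, naming '(' by encounter order:
  pos 0: '(' -> open internal node _0 (depth 1)
  pos 1: '(' -> open internal node _1 (depth 2)
  pos 2: '(' -> open internal node _2 (depth 3)
  pos 10: ')' -> close internal node _2 (now at depth 2)
  pos 16: '(' -> open internal node _3 (depth 3)
  pos 22: ')' -> close internal node _3 (now at depth 2)
  pos 23: ')' -> close internal node _1 (now at depth 1)
  pos 26: ')' -> close internal node _0 (now at depth 0)
Total internal nodes: 4
BFS adjacency from root:
  _0: _1 R
  _1: _2 L B _3
  _2: Q D F E
  _3: K H S

Answer: _0: _1 R
_1: _2 L B _3
_2: Q D F E
_3: K H S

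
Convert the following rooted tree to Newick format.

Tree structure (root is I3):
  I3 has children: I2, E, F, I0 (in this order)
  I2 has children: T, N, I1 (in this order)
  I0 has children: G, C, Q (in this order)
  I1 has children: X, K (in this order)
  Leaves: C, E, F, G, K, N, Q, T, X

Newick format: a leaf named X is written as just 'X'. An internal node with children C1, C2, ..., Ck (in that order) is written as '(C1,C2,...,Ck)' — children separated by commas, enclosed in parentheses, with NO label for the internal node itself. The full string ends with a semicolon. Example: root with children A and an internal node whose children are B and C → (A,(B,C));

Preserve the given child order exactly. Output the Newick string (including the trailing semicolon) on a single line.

Answer: ((T,N,(X,K)),E,F,(G,C,Q));

Derivation:
internal I3 with children ['I2', 'E', 'F', 'I0']
  internal I2 with children ['T', 'N', 'I1']
    leaf 'T' → 'T'
    leaf 'N' → 'N'
    internal I1 with children ['X', 'K']
      leaf 'X' → 'X'
      leaf 'K' → 'K'
    → '(X,K)'
  → '(T,N,(X,K))'
  leaf 'E' → 'E'
  leaf 'F' → 'F'
  internal I0 with children ['G', 'C', 'Q']
    leaf 'G' → 'G'
    leaf 'C' → 'C'
    leaf 'Q' → 'Q'
  → '(G,C,Q)'
→ '((T,N,(X,K)),E,F,(G,C,Q))'
Final: ((T,N,(X,K)),E,F,(G,C,Q));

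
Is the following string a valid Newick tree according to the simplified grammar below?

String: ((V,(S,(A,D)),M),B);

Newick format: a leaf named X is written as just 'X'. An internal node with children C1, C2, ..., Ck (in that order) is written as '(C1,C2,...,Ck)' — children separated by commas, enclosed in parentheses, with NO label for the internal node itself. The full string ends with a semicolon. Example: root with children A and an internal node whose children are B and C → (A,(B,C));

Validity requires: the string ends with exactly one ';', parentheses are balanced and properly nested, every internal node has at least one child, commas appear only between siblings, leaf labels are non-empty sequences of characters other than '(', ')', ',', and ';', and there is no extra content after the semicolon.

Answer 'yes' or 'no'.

Answer: yes

Derivation:
Input: ((V,(S,(A,D)),M),B);
Paren balance: 4 '(' vs 4 ')' OK
Ends with single ';': True
Full parse: OK
Valid: True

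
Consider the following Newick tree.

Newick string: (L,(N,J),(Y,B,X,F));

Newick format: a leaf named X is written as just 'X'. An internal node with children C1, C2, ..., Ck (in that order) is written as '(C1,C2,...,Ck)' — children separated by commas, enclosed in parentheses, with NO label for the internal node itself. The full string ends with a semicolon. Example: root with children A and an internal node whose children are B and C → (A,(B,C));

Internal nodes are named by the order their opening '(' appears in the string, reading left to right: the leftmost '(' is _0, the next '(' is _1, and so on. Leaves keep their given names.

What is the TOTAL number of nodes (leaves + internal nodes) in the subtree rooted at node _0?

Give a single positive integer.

Answer: 10

Derivation:
Newick: (L,(N,J),(Y,B,X,F));
Locate _0: it is the '(' at position 0 (the 1st '(' reading left to right).
Query: subtree rooted at _0
_0: subtree_size = 1 + 9
  L: subtree_size = 1 + 0
  _1: subtree_size = 1 + 2
    N: subtree_size = 1 + 0
    J: subtree_size = 1 + 0
  _2: subtree_size = 1 + 4
    Y: subtree_size = 1 + 0
    B: subtree_size = 1 + 0
    X: subtree_size = 1 + 0
    F: subtree_size = 1 + 0
Total subtree size of _0: 10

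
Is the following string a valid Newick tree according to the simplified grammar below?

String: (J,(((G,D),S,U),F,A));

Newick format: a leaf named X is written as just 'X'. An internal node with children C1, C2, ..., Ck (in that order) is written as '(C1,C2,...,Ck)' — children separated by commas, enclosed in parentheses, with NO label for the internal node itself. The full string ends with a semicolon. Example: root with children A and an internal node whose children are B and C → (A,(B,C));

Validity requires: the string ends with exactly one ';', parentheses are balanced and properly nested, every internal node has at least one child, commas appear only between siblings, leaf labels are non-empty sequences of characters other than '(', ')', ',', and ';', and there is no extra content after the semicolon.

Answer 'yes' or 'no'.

Input: (J,(((G,D),S,U),F,A));
Paren balance: 4 '(' vs 4 ')' OK
Ends with single ';': True
Full parse: OK
Valid: True

Answer: yes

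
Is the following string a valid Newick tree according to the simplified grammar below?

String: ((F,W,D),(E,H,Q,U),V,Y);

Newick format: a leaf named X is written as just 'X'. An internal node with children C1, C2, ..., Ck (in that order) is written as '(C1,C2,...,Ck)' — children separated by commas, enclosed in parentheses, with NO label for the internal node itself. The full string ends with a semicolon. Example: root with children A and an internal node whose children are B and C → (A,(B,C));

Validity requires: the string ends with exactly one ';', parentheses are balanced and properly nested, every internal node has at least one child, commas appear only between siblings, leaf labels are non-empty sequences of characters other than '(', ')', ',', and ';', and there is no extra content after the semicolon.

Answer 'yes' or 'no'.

Answer: yes

Derivation:
Input: ((F,W,D),(E,H,Q,U),V,Y);
Paren balance: 3 '(' vs 3 ')' OK
Ends with single ';': True
Full parse: OK
Valid: True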